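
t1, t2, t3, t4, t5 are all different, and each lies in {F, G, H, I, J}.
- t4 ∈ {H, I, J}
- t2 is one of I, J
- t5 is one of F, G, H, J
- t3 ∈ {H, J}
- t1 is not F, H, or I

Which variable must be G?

t1

Among the 5 variables, F fits only t5 (and all 5 values in {F, G, H, I, J} must be used), so t5 = F.
Among the 4 still-open variables, G fits only t1 (and all 4 values in {G, H, I, J} must be used), so t1 = G.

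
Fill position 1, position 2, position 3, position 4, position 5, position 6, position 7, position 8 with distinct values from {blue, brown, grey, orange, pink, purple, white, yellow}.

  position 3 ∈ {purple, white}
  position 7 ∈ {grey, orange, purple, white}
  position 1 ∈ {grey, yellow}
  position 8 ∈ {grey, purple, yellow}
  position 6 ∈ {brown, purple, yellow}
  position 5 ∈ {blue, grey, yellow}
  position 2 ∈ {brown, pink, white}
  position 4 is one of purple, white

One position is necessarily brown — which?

The 8 variables draw from only 8 values {blue, brown, grey, orange, pink, purple, white, yellow}, so each is used; only position 5 can be blue, hence position 5 = blue.
The 7 still-open variables together cover exactly {brown, grey, orange, pink, purple, white, yellow} — 7 values for 7 variables — and orange appears only in position 7's list, so position 7 = orange.
The 6 still-open variables together cover exactly {brown, grey, pink, purple, white, yellow} — 6 values for 6 variables — and pink appears only in position 2's list, so position 2 = pink.
The 5 still-open variables together cover exactly {brown, grey, purple, white, yellow} — 5 values for 5 variables — and brown appears only in position 6's list, so position 6 = brown.

position 6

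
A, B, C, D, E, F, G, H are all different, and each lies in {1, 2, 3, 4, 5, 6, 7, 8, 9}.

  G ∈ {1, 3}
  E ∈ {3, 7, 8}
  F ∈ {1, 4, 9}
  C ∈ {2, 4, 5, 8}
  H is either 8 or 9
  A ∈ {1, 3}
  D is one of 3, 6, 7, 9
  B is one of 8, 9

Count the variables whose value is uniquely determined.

3

The 2 variables A and G are confined to {1, 3}, which locks those values in; drop them from D, E, F.
B and H share exactly the 2 values {8, 9}; by pigeonhole those values go to them, so strike 8, 9 from C, D, E, F.
E must be 7 (only option left). Eliminate 7 elsewhere: D.
F must be 4 (only option left). Eliminate 4 elsewhere: C.
D must be 6 (only option left).
Determined: D=6, E=7, F=4. The other variables each still have more than one consistent value. That makes 3.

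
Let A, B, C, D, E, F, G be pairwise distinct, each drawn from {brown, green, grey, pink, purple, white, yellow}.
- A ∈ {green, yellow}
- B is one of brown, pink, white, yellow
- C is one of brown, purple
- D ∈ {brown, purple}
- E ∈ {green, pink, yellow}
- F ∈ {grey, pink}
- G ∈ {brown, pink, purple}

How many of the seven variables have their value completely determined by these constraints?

3

The 7 variables together cover exactly {brown, green, grey, pink, purple, white, yellow} — 7 values for 7 variables — and grey appears only in F's list, so F = grey.
The 6 still-open variables together cover exactly {brown, green, pink, purple, white, yellow} — 6 values for 6 variables — and white appears only in B's list, so B = white.
C and D share exactly the 2 values {brown, purple}; by pigeonhole those values go to them, so strike brown, purple from G.
G must be pink (only option left). Strike pink from E.
Determined: B=white, F=grey, G=pink. The other variables each still have more than one consistent value. That makes 3.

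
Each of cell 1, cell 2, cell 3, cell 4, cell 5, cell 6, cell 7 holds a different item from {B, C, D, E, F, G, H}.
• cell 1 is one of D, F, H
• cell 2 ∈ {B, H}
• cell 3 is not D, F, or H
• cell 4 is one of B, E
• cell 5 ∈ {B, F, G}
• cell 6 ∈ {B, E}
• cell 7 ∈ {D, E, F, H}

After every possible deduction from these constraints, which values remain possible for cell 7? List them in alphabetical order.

The 7 variables draw from only 7 values {B, C, D, E, F, G, H}, so each is used; only cell 3 can be C, hence cell 3 = C.
Among the 6 still-open variables, G fits only cell 5 (and all 6 values in {B, D, E, F, G, H} must be used), so cell 5 = G.
cell 4 and cell 6 between them cover only {B, E} — a naked pair. Remove those values from cell 2, cell 7.
cell 2's domain is down to {H}, so cell 2 = H. Strike H from cell 1, cell 7.
No further eliminations apply; cell 7 can still be any of D, F.

D, F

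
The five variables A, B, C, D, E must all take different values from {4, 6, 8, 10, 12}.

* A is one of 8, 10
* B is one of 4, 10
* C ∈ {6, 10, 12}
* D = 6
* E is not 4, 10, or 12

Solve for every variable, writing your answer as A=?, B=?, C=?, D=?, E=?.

A=10, B=4, C=12, D=6, E=8

D's domain is down to {6}, so D = 6. Eliminate 6 elsewhere: C, E.
E must be 8 (only option left). Remove 8 from A.
A must be 10 (only option left). Remove 10 from B, C.
B has just one choice, so B = 4.
That leaves C = 12.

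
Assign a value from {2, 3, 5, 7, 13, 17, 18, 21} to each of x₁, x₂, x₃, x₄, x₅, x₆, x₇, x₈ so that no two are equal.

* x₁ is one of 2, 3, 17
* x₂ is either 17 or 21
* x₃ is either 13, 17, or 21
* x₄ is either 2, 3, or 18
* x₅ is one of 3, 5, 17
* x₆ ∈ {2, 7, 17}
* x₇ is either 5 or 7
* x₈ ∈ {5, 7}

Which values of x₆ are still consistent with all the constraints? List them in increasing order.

The 8 variables draw from only 8 values {2, 3, 5, 7, 13, 17, 18, 21}, so each is used; only x₃ can be 13, hence x₃ = 13.
The 7 still-open variables draw from only 7 values {2, 3, 5, 7, 17, 18, 21}, so each is used; only x₄ can be 18, hence x₄ = 18.
Among the 6 still-open variables, 21 fits only x₂ (and all 6 values in {2, 3, 5, 7, 17, 21} must be used), so x₂ = 21.
x₇ and x₈ share exactly the 2 values {5, 7}; by pigeonhole those values go to them, so strike 5, 7 from x₅, x₆.
No further eliminations apply; x₆ can still be any of 2, 17.

2, 17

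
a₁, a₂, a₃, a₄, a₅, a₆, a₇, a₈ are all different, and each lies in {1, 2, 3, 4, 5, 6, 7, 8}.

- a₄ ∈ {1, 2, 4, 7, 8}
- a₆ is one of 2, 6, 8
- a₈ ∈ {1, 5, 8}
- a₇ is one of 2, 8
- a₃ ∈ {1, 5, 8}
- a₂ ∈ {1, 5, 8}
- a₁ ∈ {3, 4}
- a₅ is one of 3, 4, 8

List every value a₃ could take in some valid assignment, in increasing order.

1, 5, 8

Among the 8 variables, 6 fits only a₆ (and all 8 values in {1, 2, 3, 4, 5, 6, 7, 8} must be used), so a₆ = 6.
The 7 still-open variables draw from only 7 values {1, 2, 3, 4, 5, 7, 8}, so each is used; only a₄ can be 7, hence a₄ = 7.
The 6 still-open variables draw from only 6 values {1, 2, 3, 4, 5, 8}, so each is used; only a₇ can be 2, hence a₇ = 2.
a₂, a₃, a₈ share exactly the 3 values {1, 5, 8}; by pigeonhole those values go to them, so strike 1, 5, 8 from a₅.
No further eliminations apply; a₃ can still be any of 1, 5, 8.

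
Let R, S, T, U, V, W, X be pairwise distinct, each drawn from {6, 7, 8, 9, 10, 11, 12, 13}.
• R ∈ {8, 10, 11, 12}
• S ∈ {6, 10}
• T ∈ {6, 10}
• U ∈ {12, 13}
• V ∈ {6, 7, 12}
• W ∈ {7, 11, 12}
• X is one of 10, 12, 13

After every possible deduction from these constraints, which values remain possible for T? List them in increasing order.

The 7 variables together cover exactly {6, 7, 8, 10, 11, 12, 13} — 7 values for 7 variables — and 8 appears only in R's list, so R = 8.
Among the 6 still-open variables, 11 fits only W (and all 6 values in {6, 7, 10, 11, 12, 13} must be used), so W = 11.
Among the 5 still-open variables, 7 fits only V (and all 5 values in {6, 7, 10, 12, 13} must be used), so V = 7.
The 2 variables S and T are confined to {6, 10}, which locks those values in; drop them from X.
No further eliminations apply; T can still be any of 6, 10.

6, 10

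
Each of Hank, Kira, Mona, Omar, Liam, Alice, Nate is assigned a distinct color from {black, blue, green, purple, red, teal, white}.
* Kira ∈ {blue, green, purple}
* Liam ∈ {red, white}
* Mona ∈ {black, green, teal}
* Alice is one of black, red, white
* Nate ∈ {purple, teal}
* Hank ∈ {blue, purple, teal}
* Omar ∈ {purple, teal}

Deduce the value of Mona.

Omar and Nate between them cover only {purple, teal} — a naked pair. Remove those values from Hank, Kira, Mona.
Hank's domain is down to {blue}, so Hank = blue. Strike blue from Kira.
That leaves Kira = green. Eliminate green elsewhere: Mona.
So Mona = black.

black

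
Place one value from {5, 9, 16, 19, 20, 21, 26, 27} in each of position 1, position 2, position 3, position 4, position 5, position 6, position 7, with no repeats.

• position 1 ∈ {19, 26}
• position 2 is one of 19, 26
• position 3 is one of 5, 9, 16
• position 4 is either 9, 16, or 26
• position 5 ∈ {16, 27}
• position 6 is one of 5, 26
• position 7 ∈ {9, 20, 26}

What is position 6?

The 7 variables together cover exactly {5, 9, 16, 19, 20, 26, 27} — 7 values for 7 variables — and 20 appears only in position 7's list, so position 7 = 20.
The 6 still-open variables draw from only 6 values {5, 9, 16, 19, 26, 27}, so each is used; only position 5 can be 27, hence position 5 = 27.
position 1 and position 2 share exactly the 2 values {19, 26}; by pigeonhole those values go to them, so strike 19, 26 from position 4, position 6.
So position 6 = 5.

5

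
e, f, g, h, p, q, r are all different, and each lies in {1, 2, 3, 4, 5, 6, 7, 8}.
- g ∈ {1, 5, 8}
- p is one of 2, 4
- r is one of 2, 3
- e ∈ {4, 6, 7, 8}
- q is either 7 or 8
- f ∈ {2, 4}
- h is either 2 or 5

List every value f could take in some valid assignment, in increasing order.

The 2 variables f and p are confined to {2, 4}, which locks those values in; drop them from e, h, r.
h's domain is down to {5}, so h = 5. So g can't be 5.
That leaves r = 3.
No further eliminations apply; f can still be any of 2, 4.

2, 4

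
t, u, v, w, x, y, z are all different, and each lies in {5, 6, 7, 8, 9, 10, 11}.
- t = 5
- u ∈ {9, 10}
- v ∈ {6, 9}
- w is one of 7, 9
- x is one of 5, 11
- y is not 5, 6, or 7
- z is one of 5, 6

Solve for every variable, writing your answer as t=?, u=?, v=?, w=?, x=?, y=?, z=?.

t=5, u=10, v=9, w=7, x=11, y=8, z=6

t's domain is down to {5}, so t = 5. Strike 5 from x, z.
x must be 11 (only option left). Eliminate 11 elsewhere: y.
That leaves z = 6. Strike 6 from v.
v has just one choice, so v = 9. Strike 9 from u, w, y.
w must be 7 (only option left).
That leaves u = 10. Remove 10 from y.
y must be 8 (only option left).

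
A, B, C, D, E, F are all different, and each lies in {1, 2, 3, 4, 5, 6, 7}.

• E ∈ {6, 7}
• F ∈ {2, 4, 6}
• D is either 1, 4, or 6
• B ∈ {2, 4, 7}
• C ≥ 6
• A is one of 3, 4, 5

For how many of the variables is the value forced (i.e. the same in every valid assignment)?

The 2 variables C and E are confined to {6, 7}, which locks those values in; drop them from B, D, F.
B and F between them cover only {2, 4} — a naked pair. Remove those values from A, D.
That leaves D = 1.
Determined: D=1. The other variables each still have more than one consistent value. That makes 1.

1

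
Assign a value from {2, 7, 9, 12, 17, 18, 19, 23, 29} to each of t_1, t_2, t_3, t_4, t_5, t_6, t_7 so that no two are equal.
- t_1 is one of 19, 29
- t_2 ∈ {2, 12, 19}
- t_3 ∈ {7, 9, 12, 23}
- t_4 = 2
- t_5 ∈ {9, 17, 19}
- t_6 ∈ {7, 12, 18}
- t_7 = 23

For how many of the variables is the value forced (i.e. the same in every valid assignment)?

t_4 must be 2 (only option left). So t_2 can't be 2.
t_7's domain is down to {23}, so t_7 = 23. Remove 23 from t_3.
Determined: t_4=2, t_7=23. The other variables each still have more than one consistent value. That makes 2.

2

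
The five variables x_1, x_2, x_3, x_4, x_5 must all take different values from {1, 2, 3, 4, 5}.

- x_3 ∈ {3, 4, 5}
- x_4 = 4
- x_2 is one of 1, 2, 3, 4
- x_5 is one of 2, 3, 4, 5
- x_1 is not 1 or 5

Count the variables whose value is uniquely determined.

x_4's domain is down to {4}, so x_4 = 4. Eliminate 4 elsewhere: x_1, x_2, x_3, x_5.
Among the 4 still-open variables, 1 fits only x_2 (and all 4 values in {1, 2, 3, 5} must be used), so x_2 = 1.
Determined: x_2=1, x_4=4. The other variables each still have more than one consistent value. That makes 2.

2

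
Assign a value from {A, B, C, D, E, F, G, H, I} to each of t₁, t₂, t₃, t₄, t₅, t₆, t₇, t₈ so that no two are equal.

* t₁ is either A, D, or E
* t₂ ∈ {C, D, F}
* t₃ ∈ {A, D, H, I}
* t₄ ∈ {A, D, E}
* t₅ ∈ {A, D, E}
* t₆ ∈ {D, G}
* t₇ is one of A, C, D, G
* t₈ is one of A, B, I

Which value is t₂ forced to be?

t₁, t₄, t₅ between them cover only {A, D, E} — a naked triple. Remove those values from t₂, t₃, t₆, t₇, t₈.
t₆ has just one choice, so t₆ = G. Remove G from t₇.
t₇'s domain is down to {C}, so t₇ = C. Strike C from t₂.
So t₂ = F.

F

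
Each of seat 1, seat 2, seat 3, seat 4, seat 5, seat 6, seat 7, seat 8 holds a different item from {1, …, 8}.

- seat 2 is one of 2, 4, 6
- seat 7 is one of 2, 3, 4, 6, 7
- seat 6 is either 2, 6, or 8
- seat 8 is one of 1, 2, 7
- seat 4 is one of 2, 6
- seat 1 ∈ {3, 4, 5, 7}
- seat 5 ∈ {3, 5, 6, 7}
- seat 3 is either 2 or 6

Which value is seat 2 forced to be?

4

The 8 variables draw from only 8 values {1, 2, 3, 4, 5, 6, 7, 8}, so each is used; only seat 8 can be 1, hence seat 8 = 1.
Among the 7 still-open variables, 8 fits only seat 6 (and all 7 values in {2, 3, 4, 5, 6, 7, 8} must be used), so seat 6 = 8.
seat 3 and seat 4 share exactly the 2 values {2, 6}; by pigeonhole those values go to them, so strike 2, 6 from seat 2, seat 5, seat 7.
So seat 2 = 4.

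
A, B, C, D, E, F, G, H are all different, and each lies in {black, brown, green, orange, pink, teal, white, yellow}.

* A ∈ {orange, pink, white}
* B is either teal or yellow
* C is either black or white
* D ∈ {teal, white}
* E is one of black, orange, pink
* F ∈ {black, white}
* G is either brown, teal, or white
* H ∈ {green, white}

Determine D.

Among the 8 variables, brown fits only G (and all 8 values in {black, brown, green, orange, pink, teal, white, yellow} must be used), so G = brown.
The 7 still-open variables draw from only 7 values {black, green, orange, pink, teal, white, yellow}, so each is used; only H can be green, hence H = green.
Among the 6 still-open variables, yellow fits only B (and all 6 values in {black, orange, pink, teal, white, yellow} must be used), so B = yellow.
The 5 still-open variables together cover exactly {black, orange, pink, teal, white} — 5 values for 5 variables — and teal appears only in D's list, so D = teal.

teal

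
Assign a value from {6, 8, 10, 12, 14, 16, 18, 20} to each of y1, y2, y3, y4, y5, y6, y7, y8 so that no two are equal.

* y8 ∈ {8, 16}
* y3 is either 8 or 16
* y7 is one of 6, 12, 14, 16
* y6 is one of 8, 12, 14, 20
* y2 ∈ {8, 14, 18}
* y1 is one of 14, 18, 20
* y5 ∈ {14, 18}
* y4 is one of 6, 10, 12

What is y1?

20

The 8 variables draw from only 8 values {6, 8, 10, 12, 14, 16, 18, 20}, so each is used; only y4 can be 10, hence y4 = 10.
The 7 still-open variables together cover exactly {6, 8, 12, 14, 16, 18, 20} — 7 values for 7 variables — and 6 appears only in y7's list, so y7 = 6.
The 6 still-open variables draw from only 6 values {8, 12, 14, 16, 18, 20}, so each is used; only y6 can be 12, hence y6 = 12.
The 5 still-open variables draw from only 5 values {8, 14, 16, 18, 20}, so each is used; only y1 can be 20, hence y1 = 20.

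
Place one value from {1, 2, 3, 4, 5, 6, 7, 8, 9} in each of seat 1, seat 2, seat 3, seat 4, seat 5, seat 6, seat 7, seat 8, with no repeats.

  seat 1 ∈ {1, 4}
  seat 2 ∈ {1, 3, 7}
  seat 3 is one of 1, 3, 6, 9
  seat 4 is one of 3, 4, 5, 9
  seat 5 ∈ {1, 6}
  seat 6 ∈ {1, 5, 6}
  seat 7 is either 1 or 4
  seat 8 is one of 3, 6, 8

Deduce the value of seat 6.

5

The 8 variables together cover exactly {1, 3, 4, 5, 6, 7, 8, 9} — 8 values for 8 variables — and 7 appears only in seat 2's list, so seat 2 = 7.
The 7 still-open variables together cover exactly {1, 3, 4, 5, 6, 8, 9} — 7 values for 7 variables — and 8 appears only in seat 8's list, so seat 8 = 8.
The 2 variables seat 1 and seat 7 are confined to {1, 4}, which locks those values in; drop them from seat 3, seat 4, seat 5, seat 6.
That leaves seat 5 = 6. Remove 6 from seat 3, seat 6.
So seat 6 = 5.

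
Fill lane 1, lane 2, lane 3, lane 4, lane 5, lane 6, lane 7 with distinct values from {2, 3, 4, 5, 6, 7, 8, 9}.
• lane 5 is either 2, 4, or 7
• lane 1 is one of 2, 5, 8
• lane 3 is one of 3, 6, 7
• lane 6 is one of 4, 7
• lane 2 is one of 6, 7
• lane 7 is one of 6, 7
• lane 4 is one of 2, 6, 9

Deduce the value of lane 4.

9

The 2 variables lane 2 and lane 7 are confined to {6, 7}, which locks those values in; drop them from lane 3, lane 4, lane 5, lane 6.
lane 3's domain is down to {3}, so lane 3 = 3.
lane 6 must be 4 (only option left). Remove 4 from lane 5.
That leaves lane 5 = 2. Strike 2 from lane 1, lane 4.
So lane 4 = 9.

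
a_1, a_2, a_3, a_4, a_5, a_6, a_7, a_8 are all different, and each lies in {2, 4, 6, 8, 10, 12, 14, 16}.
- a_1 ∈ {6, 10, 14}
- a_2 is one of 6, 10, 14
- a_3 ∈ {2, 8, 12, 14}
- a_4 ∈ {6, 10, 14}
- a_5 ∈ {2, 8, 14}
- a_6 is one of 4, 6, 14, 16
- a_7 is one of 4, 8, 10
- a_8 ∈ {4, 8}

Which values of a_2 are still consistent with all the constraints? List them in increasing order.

6, 10, 14

The 8 variables draw from only 8 values {2, 4, 6, 8, 10, 12, 14, 16}, so each is used; only a_3 can be 12, hence a_3 = 12.
The 7 still-open variables draw from only 7 values {2, 4, 6, 8, 10, 14, 16}, so each is used; only a_5 can be 2, hence a_5 = 2.
The 6 still-open variables draw from only 6 values {4, 6, 8, 10, 14, 16}, so each is used; only a_6 can be 16, hence a_6 = 16.
The 3 variables a_1, a_2, a_4 are confined to {6, 10, 14}, which locks those values in; drop them from a_7.
No further eliminations apply; a_2 can still be any of 6, 10, 14.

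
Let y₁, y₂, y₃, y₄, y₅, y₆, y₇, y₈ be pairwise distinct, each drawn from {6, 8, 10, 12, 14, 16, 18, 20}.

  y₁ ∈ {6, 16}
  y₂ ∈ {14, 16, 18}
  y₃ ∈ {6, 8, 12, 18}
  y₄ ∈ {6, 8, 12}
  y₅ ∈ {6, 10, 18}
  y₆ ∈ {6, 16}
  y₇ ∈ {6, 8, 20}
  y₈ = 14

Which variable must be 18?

y₂

y₈ must be 14 (only option left). So y₂ can't be 14.
The 7 still-open variables draw from only 7 values {6, 8, 10, 12, 16, 18, 20}, so each is used; only y₅ can be 10, hence y₅ = 10.
The 6 still-open variables together cover exactly {6, 8, 12, 16, 18, 20} — 6 values for 6 variables — and 20 appears only in y₇'s list, so y₇ = 20.
y₁ and y₆ between them cover only {6, 16} — a naked pair. Remove those values from y₂, y₃, y₄.
So 18 goes to y₂.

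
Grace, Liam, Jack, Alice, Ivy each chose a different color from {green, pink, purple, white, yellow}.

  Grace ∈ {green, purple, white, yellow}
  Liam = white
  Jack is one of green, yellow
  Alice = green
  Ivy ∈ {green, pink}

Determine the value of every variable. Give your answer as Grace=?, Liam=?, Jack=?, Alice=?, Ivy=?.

Grace=purple, Liam=white, Jack=yellow, Alice=green, Ivy=pink

Liam has just one choice, so Liam = white. Remove white from Grace.
Alice has just one choice, so Alice = green. Remove green from Grace, Jack, Ivy.
Ivy must be pink (only option left).
Jack must be yellow (only option left). Strike yellow from Grace.
Grace has just one choice, so Grace = purple.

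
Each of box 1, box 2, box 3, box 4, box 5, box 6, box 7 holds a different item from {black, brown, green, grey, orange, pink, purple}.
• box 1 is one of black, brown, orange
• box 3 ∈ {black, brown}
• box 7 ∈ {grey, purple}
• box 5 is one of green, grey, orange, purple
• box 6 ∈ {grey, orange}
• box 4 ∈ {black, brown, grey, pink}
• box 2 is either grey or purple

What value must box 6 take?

The 7 variables draw from only 7 values {black, brown, green, grey, orange, pink, purple}, so each is used; only box 5 can be green, hence box 5 = green.
The 6 still-open variables together cover exactly {black, brown, grey, orange, pink, purple} — 6 values for 6 variables — and pink appears only in box 4's list, so box 4 = pink.
box 2 and box 7 share exactly the 2 values {grey, purple}; by pigeonhole those values go to them, so strike grey, purple from box 6.
So box 6 = orange.

orange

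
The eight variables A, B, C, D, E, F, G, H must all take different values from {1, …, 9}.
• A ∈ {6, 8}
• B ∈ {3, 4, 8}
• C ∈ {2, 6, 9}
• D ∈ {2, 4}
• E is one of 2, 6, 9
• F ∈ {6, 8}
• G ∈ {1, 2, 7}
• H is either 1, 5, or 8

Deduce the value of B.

The 2 variables A and F are confined to {6, 8}, which locks those values in; drop them from B, C, E, H.
C and E between them cover only {2, 9} — a naked pair. Remove those values from D, G.
D must be 4 (only option left). Remove 4 from B.
So B = 3.

3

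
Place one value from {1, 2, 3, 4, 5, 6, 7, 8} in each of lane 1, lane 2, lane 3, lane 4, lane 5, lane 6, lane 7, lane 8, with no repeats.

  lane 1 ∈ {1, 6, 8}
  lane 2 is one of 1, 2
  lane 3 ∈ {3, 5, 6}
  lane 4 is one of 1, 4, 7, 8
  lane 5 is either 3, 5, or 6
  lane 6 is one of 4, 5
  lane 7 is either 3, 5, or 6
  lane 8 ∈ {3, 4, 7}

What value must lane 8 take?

7

The 8 variables draw from only 8 values {1, 2, 3, 4, 5, 6, 7, 8}, so each is used; only lane 2 can be 2, hence lane 2 = 2.
lane 3, lane 5, lane 7 share exactly the 3 values {3, 5, 6}; by pigeonhole those values go to them, so strike 3, 5, 6 from lane 1, lane 6, lane 8.
lane 6's domain is down to {4}, so lane 6 = 4. Remove 4 from lane 4, lane 8.
So lane 8 = 7.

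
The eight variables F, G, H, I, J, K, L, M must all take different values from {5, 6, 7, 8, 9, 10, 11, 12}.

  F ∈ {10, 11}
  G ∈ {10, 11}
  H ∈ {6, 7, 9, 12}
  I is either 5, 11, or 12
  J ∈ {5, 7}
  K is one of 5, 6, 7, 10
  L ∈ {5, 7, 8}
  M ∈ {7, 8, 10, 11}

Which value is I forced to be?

The 8 variables draw from only 8 values {5, 6, 7, 8, 9, 10, 11, 12}, so each is used; only H can be 9, hence H = 9.
The 7 still-open variables together cover exactly {5, 6, 7, 8, 10, 11, 12} — 7 values for 7 variables — and 6 appears only in K's list, so K = 6.
The 6 still-open variables together cover exactly {5, 7, 8, 10, 11, 12} — 6 values for 6 variables — and 12 appears only in I's list, so I = 12.

12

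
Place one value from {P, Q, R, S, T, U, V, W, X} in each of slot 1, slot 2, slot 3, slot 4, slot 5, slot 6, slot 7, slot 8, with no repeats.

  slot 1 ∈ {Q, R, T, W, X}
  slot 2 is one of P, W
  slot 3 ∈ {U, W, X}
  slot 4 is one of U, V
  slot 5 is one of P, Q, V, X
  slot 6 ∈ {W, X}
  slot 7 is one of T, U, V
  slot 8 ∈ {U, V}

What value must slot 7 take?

The 8 variables draw from only 8 values {P, Q, R, T, U, V, W, X}, so each is used; only slot 1 can be R, hence slot 1 = R.
Among the 7 still-open variables, Q fits only slot 5 (and all 7 values in {P, Q, T, U, V, W, X} must be used), so slot 5 = Q.
Among the 6 still-open variables, P fits only slot 2 (and all 6 values in {P, T, U, V, W, X} must be used), so slot 2 = P.
The 5 still-open variables draw from only 5 values {T, U, V, W, X}, so each is used; only slot 7 can be T, hence slot 7 = T.

T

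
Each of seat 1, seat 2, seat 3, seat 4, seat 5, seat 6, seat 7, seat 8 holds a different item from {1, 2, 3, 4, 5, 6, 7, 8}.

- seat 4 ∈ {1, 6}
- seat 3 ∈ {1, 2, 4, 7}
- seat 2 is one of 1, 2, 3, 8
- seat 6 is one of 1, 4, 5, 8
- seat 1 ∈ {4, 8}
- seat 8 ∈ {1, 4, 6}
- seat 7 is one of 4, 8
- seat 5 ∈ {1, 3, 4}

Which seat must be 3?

seat 5

Among the 8 variables, 5 fits only seat 6 (and all 8 values in {1, 2, 3, 4, 5, 6, 7, 8} must be used), so seat 6 = 5.
The 7 still-open variables draw from only 7 values {1, 2, 3, 4, 6, 7, 8}, so each is used; only seat 3 can be 7, hence seat 3 = 7.
Among the 6 still-open variables, 2 fits only seat 2 (and all 6 values in {1, 2, 3, 4, 6, 8} must be used), so seat 2 = 2.
Among the 5 still-open variables, 3 fits only seat 5 (and all 5 values in {1, 3, 4, 6, 8} must be used), so seat 5 = 3.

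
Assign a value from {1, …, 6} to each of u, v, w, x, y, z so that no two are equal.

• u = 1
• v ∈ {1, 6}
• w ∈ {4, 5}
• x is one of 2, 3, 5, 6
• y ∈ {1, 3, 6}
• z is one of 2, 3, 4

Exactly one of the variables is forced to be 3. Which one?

y

u's domain is down to {1}, so u = 1. Eliminate 1 elsewhere: v, y.
v must be 6 (only option left). Strike 6 from x, y.
So 3 goes to y.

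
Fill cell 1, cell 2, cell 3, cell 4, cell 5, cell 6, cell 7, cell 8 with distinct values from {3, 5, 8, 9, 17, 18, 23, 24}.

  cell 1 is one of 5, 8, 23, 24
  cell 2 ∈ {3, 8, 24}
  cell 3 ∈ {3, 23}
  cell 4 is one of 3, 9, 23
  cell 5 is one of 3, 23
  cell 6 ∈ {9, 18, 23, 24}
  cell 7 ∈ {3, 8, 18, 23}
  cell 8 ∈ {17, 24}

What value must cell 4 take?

9

The 8 variables together cover exactly {3, 5, 8, 9, 17, 18, 23, 24} — 8 values for 8 variables — and 5 appears only in cell 1's list, so cell 1 = 5.
The 7 still-open variables together cover exactly {3, 8, 9, 17, 18, 23, 24} — 7 values for 7 variables — and 17 appears only in cell 8's list, so cell 8 = 17.
The 2 variables cell 3 and cell 5 are confined to {3, 23}, which locks those values in; drop them from cell 2, cell 4, cell 6, cell 7.
So cell 4 = 9.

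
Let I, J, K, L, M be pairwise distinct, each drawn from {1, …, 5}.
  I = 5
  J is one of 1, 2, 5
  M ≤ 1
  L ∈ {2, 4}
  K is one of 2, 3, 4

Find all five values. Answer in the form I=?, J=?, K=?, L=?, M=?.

I=5, J=2, K=3, L=4, M=1

I must be 5 (only option left). So J can't be 5.
M has just one choice, so M = 1. Eliminate 1 elsewhere: J.
J has just one choice, so J = 2. Eliminate 2 elsewhere: K, L.
L's domain is down to {4}, so L = 4. So K can't be 4.
K's domain is down to {3}, so K = 3.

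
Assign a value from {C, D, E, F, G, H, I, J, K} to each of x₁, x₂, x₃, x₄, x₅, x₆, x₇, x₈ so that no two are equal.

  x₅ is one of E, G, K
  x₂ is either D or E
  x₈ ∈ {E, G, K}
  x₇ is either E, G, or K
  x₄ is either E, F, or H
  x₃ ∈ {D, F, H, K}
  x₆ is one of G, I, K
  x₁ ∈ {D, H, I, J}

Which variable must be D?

x₂

The 8 variables together cover exactly {D, E, F, G, H, I, J, K} — 8 values for 8 variables — and J appears only in x₁'s list, so x₁ = J.
Among the 7 still-open variables, I fits only x₆ (and all 7 values in {D, E, F, G, H, I, K} must be used), so x₆ = I.
x₅, x₇, x₈ share exactly the 3 values {E, G, K}; by pigeonhole those values go to them, so strike E, G, K from x₂, x₃, x₄.
So D goes to x₂.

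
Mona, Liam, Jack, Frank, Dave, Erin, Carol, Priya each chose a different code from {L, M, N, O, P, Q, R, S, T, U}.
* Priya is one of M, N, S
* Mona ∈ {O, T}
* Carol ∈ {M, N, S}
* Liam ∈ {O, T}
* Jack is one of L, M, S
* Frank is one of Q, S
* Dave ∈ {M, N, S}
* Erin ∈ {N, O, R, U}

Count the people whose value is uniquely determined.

Mona and Liam share exactly the 2 values {O, T}; by pigeonhole those values go to them, so strike O, T from Erin.
Dave, Carol, Priya share exactly the 3 values {M, N, S}; by pigeonhole those values go to them, so strike M, N, S from Jack, Frank, Erin.
Jack's domain is down to {L}, so Jack = L.
Frank must be Q (only option left).
Determined: Jack=L, Frank=Q. The other people each still have more than one consistent value. That makes 2.

2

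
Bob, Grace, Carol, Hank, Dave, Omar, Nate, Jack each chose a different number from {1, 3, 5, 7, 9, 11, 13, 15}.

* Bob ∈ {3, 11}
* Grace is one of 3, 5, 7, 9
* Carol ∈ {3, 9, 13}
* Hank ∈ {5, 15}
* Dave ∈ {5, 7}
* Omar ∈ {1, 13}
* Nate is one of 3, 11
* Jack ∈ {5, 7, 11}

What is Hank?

15

Among the 8 variables, 1 fits only Omar (and all 8 values in {1, 3, 5, 7, 9, 11, 13, 15} must be used), so Omar = 1.
Among the 7 still-open variables, 13 fits only Carol (and all 7 values in {3, 5, 7, 9, 11, 13, 15} must be used), so Carol = 13.
Among the 6 still-open variables, 9 fits only Grace (and all 6 values in {3, 5, 7, 9, 11, 15} must be used), so Grace = 9.
The 5 still-open variables draw from only 5 values {3, 5, 7, 11, 15}, so each is used; only Hank can be 15, hence Hank = 15.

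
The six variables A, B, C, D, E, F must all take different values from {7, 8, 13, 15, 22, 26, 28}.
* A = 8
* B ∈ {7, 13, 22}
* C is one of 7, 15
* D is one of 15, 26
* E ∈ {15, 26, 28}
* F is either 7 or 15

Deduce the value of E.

A's domain is down to {8}, so A = 8.
C and F between them cover only {7, 15} — a naked pair. Remove those values from B, D, E.
D's domain is down to {26}, so D = 26. So E can't be 26.
So E = 28.

28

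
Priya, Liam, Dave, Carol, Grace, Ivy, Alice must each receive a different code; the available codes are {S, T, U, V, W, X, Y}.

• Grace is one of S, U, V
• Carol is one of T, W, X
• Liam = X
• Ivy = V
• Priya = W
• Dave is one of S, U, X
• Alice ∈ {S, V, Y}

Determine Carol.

T

Priya must be W (only option left). Strike W from Carol.
That leaves Liam = X. Strike X from Dave, Carol.
So Carol = T.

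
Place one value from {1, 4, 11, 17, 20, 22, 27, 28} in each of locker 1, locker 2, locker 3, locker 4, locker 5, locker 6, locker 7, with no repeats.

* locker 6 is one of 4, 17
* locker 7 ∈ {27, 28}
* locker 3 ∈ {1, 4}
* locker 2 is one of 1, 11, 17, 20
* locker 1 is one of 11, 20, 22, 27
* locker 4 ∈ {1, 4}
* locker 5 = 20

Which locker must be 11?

locker 2

locker 5 has just one choice, so locker 5 = 20. Remove 20 from locker 1, locker 2.
locker 3 and locker 4 between them cover only {1, 4} — a naked pair. Remove those values from locker 2, locker 6.
locker 6's domain is down to {17}, so locker 6 = 17. Remove 17 from locker 2.
So 11 goes to locker 2.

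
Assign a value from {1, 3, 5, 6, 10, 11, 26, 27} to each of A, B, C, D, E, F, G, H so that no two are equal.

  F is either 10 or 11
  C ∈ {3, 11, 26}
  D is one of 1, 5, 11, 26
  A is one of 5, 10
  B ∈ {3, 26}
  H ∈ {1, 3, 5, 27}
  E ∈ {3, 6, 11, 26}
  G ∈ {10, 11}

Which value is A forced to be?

5

The 8 variables draw from only 8 values {1, 3, 5, 6, 10, 11, 26, 27}, so each is used; only E can be 6, hence E = 6.
The 7 still-open variables together cover exactly {1, 3, 5, 10, 11, 26, 27} — 7 values for 7 variables — and 27 appears only in H's list, so H = 27.
The 6 still-open variables together cover exactly {1, 3, 5, 10, 11, 26} — 6 values for 6 variables — and 1 appears only in D's list, so D = 1.
The 5 still-open variables draw from only 5 values {3, 5, 10, 11, 26}, so each is used; only A can be 5, hence A = 5.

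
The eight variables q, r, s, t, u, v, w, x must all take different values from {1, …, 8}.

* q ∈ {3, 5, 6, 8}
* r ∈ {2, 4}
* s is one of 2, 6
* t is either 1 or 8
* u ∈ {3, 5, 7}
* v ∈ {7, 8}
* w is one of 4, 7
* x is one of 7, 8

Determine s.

Among the 8 variables, 1 fits only t (and all 8 values in {1, 2, 3, 4, 5, 6, 7, 8} must be used), so t = 1.
v and x share exactly the 2 values {7, 8}; by pigeonhole those values go to them, so strike 7, 8 from q, u, w.
w has just one choice, so w = 4. Eliminate 4 elsewhere: r.
r must be 2 (only option left). Remove 2 from s.
So s = 6.

6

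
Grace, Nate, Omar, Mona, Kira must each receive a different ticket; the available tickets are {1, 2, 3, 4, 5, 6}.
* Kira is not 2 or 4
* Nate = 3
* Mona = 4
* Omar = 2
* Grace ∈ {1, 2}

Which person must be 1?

Nate's domain is down to {3}, so Nate = 3. Strike 3 from Kira.
Omar must be 2 (only option left). Eliminate 2 elsewhere: Grace.
So 1 goes to Grace.

Grace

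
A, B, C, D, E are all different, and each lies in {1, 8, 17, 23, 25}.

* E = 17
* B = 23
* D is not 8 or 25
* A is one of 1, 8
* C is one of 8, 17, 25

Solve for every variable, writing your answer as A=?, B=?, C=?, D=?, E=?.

A=8, B=23, C=25, D=1, E=17

B's domain is down to {23}, so B = 23. Eliminate 23 elsewhere: D.
E has just one choice, so E = 17. So C, D can't be 17.
That leaves D = 1. So A can't be 1.
A must be 8 (only option left). Strike 8 from C.
That leaves C = 25.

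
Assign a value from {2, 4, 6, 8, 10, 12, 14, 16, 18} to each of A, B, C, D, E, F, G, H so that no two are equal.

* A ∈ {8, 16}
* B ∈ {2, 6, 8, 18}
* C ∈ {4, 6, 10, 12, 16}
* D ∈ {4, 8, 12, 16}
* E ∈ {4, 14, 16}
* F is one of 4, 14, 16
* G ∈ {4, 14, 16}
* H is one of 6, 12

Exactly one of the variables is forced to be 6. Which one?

E, F, G share exactly the 3 values {4, 14, 16}; by pigeonhole those values go to them, so strike 4, 14, 16 from A, C, D.
A must be 8 (only option left). Strike 8 from B, D.
D must be 12 (only option left). Eliminate 12 elsewhere: C, H.
So 6 goes to H.

H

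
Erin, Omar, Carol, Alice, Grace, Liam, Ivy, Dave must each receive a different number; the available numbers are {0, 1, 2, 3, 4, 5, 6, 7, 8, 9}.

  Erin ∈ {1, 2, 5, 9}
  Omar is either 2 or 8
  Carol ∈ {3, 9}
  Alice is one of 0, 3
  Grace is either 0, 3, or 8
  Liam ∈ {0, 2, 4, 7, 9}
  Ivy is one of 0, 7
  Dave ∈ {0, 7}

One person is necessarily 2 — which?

Ivy and Dave share exactly the 2 values {0, 7}; by pigeonhole those values go to them, so strike 0, 7 from Alice, Grace, Liam.
Alice's domain is down to {3}, so Alice = 3. Strike 3 from Carol, Grace.
Grace must be 8 (only option left). So Omar can't be 8.
So 2 goes to Omar.

Omar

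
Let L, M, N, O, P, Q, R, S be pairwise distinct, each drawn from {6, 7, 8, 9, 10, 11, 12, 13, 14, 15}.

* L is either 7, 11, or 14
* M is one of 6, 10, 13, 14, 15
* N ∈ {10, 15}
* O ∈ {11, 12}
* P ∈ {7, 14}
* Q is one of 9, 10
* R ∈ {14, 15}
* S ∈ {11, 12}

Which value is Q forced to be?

9

O and S between them cover only {11, 12} — a naked pair. Remove those values from L.
L and P between them cover only {7, 14} — a naked pair. Remove those values from M, R.
That leaves R = 15. Eliminate 15 elsewhere: M, N.
N has just one choice, so N = 10. Eliminate 10 elsewhere: M, Q.
So Q = 9.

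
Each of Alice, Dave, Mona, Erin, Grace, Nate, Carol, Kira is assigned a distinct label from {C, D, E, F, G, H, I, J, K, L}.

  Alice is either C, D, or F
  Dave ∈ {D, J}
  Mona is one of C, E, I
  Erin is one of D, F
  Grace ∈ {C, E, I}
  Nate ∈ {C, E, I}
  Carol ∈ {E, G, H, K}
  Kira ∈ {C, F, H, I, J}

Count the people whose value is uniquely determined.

Mona, Grace, Nate share exactly the 3 values {C, E, I}; by pigeonhole those values go to them, so strike C, E, I from Alice, Carol, Kira.
Alice and Erin between them cover only {D, F} — a naked pair. Remove those values from Dave, Kira.
Dave's domain is down to {J}, so Dave = J. Remove J from Kira.
That leaves Kira = H. Strike H from Carol.
Determined: Dave=J, Kira=H. The other people each still have more than one consistent value. That makes 2.

2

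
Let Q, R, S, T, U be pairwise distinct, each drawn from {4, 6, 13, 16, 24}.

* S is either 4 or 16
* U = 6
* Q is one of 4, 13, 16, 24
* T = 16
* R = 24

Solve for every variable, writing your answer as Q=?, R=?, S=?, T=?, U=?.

Q=13, R=24, S=4, T=16, U=6

R's domain is down to {24}, so R = 24. Eliminate 24 elsewhere: Q.
T has just one choice, so T = 16. Eliminate 16 elsewhere: Q, S.
U must be 6 (only option left).
S has just one choice, so S = 4. Eliminate 4 elsewhere: Q.
That leaves Q = 13.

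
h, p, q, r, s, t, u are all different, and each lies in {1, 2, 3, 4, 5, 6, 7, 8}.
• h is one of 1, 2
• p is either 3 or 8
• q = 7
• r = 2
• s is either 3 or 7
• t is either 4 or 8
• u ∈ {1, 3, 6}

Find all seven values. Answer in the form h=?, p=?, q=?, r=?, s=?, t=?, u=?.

q's domain is down to {7}, so q = 7. Remove 7 from s.
That leaves r = 2. Remove 2 from h.
s must be 3 (only option left). Strike 3 from p, u.
h has just one choice, so h = 1. Strike 1 from u.
p has just one choice, so p = 8. Eliminate 8 elsewhere: t.
That leaves t = 4.
That leaves u = 6.

h=1, p=8, q=7, r=2, s=3, t=4, u=6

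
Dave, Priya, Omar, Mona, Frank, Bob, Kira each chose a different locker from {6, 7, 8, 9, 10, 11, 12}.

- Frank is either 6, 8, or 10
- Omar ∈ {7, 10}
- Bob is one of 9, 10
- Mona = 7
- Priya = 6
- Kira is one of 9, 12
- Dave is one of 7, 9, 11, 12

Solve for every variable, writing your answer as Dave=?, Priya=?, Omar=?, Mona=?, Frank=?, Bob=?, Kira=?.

Dave=11, Priya=6, Omar=10, Mona=7, Frank=8, Bob=9, Kira=12

Priya has just one choice, so Priya = 6. So Frank can't be 6.
Mona must be 7 (only option left). So Dave, Omar can't be 7.
Omar must be 10 (only option left). Eliminate 10 elsewhere: Frank, Bob.
Frank must be 8 (only option left).
Bob's domain is down to {9}, so Bob = 9. So Dave, Kira can't be 9.
Kira's domain is down to {12}, so Kira = 12. Eliminate 12 elsewhere: Dave.
Dave has just one choice, so Dave = 11.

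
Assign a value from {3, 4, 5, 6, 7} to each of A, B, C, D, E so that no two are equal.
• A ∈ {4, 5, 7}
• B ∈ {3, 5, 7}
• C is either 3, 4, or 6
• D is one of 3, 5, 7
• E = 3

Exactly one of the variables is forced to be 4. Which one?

A

E's domain is down to {3}, so E = 3. Eliminate 3 elsewhere: B, C, D.
The 4 still-open variables together cover exactly {4, 5, 6, 7} — 4 values for 4 variables — and 6 appears only in C's list, so C = 6.
Among the 3 still-open variables, 4 fits only A (and all 3 values in {4, 5, 7} must be used), so A = 4.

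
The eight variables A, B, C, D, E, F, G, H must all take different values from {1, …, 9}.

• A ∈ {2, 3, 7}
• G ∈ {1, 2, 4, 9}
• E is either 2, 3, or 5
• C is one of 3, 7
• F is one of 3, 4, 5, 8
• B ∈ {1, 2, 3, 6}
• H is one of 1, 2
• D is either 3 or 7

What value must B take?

6

The 2 variables C and D are confined to {3, 7}, which locks those values in; drop them from A, B, E, F.
That leaves A = 2. Eliminate 2 elsewhere: B, E, G, H.
That leaves E = 5. Remove 5 from F.
That leaves H = 1. Strike 1 from B, G.
So B = 6.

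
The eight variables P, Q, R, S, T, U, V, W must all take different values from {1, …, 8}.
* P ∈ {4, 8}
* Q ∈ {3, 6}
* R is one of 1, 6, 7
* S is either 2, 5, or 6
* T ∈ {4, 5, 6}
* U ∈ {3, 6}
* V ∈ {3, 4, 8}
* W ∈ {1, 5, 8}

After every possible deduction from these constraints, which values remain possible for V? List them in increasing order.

Among the 8 variables, 2 fits only S (and all 8 values in {1, 2, 3, 4, 5, 6, 7, 8} must be used), so S = 2.
The 7 still-open variables together cover exactly {1, 3, 4, 5, 6, 7, 8} — 7 values for 7 variables — and 7 appears only in R's list, so R = 7.
The 6 still-open variables draw from only 6 values {1, 3, 4, 5, 6, 8}, so each is used; only W can be 1, hence W = 1.
The 5 still-open variables together cover exactly {3, 4, 5, 6, 8} — 5 values for 5 variables — and 5 appears only in T's list, so T = 5.
Q and U between them cover only {3, 6} — a naked pair. Remove those values from V.
No further eliminations apply; V can still be any of 4, 8.

4, 8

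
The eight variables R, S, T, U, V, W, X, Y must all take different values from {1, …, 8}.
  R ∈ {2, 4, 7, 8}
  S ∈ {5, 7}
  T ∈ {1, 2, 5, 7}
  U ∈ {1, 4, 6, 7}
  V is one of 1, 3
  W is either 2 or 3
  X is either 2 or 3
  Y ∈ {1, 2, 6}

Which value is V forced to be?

The 8 variables together cover exactly {1, 2, 3, 4, 5, 6, 7, 8} — 8 values for 8 variables — and 8 appears only in R's list, so R = 8.
Among the 7 still-open variables, 4 fits only U (and all 7 values in {1, 2, 3, 4, 5, 6, 7} must be used), so U = 4.
The 6 still-open variables together cover exactly {1, 2, 3, 5, 6, 7} — 6 values for 6 variables — and 6 appears only in Y's list, so Y = 6.
The 2 variables W and X are confined to {2, 3}, which locks those values in; drop them from T, V.
So V = 1.

1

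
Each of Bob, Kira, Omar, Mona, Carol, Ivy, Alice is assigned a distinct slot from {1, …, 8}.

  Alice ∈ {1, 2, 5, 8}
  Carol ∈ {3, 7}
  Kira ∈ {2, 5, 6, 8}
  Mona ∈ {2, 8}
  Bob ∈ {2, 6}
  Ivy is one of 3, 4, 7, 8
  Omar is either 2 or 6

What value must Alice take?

The 2 variables Bob and Omar are confined to {2, 6}, which locks those values in; drop them from Kira, Mona, Alice.
Mona has just one choice, so Mona = 8. Eliminate 8 elsewhere: Kira, Ivy, Alice.
Kira's domain is down to {5}, so Kira = 5. Strike 5 from Alice.
So Alice = 1.

1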